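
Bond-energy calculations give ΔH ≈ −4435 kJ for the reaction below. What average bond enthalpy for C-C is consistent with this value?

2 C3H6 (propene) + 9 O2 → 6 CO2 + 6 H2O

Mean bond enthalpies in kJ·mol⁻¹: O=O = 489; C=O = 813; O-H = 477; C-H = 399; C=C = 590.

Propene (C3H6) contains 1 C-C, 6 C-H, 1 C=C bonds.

D(C-C) ≈ 338 kJ/mol

Let D be the C-C bond energy.
Σ(broken) = 2×D + 12×399 + 2×590 + 9×489 = 10369 + 2D
Σ(formed) = 12×813 + 12×477 = 15480
ΔH = Σ(broken) − Σ(formed) = (10369 + 2D) − (15480) = −5111 + 2D
Setting this equal to −4435 kJ gives 2D = 676, so D = 338 kJ/mol.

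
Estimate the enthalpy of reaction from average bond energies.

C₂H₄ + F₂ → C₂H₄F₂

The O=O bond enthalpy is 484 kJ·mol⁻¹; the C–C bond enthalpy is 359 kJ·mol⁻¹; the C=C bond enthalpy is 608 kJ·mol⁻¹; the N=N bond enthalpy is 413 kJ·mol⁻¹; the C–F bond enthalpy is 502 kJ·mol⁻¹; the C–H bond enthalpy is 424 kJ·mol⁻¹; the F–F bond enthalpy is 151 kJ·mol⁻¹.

Bonds broken (reactants):
  C–H: 4 × 424 = 1696
  C=C: 1 × 608 = 608
  F–F: 1 × 151 = 151
  Σ(broken) = 2455 kJ
Bonds formed (products):
  C–C: 1 × 359 = 359
  C–F: 2 × 502 = 1004
  C–H: 4 × 424 = 1696
  Σ(formed) = 3059 kJ
ΔH = Σ(broken) − Σ(formed) = 2455 − 3059 = −604 kJ

ΔH ≈ −604 kJ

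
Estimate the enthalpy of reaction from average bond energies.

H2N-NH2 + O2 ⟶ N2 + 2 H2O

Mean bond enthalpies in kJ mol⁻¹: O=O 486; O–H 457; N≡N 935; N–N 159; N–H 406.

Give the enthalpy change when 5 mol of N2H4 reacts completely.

Bonds broken (reactants):
  N–H: 4 × 406 = 1624
  N–N: 1 × 159 = 159
  O=O: 1 × 486 = 486
  Σ(broken) = 2269 kJ
Bonds formed (products):
  N≡N: 1 × 935 = 935
  O–H: 4 × 457 = 1828
  Σ(formed) = 2763 kJ
ΔH = Σ(broken) − Σ(formed) = 2269 − 2763 = −494 kJ
For 5× the reaction as written: 5 × (−494) = −2470 kJ

ΔH = −2470 kJ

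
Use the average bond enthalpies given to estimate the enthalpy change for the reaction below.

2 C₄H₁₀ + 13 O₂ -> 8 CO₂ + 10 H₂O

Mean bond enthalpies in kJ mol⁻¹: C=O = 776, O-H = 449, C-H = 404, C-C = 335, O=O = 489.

Bonds broken (reactants):
  C-C: 6 × 335 = 2010
  C-H: 20 × 404 = 8080
  O=O: 13 × 489 = 6357
  Σ(broken) = 16447 kJ
Bonds formed (products):
  C=O: 16 × 776 = 12416
  O-H: 20 × 449 = 8980
  Σ(formed) = 21396 kJ
ΔH = Σ(broken) − Σ(formed) = 16447 − 21396 = −4949 kJ

ΔH ≈ −4949 kJ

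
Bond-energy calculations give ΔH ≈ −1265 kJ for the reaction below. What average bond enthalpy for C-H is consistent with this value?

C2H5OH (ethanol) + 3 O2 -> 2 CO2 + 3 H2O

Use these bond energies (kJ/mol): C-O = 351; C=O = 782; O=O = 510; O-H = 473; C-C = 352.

Let D be the C-H bond energy.
Σ(broken) = 1×352 + 5×D + 1×351 + 1×473 + 3×510 = 2706 + 5D
Σ(formed) = 4×782 + 6×473 = 5966
ΔH = Σ(broken) − Σ(formed) = (2706 + 5D) − (5966) = −3260 + 5D
Setting this equal to −1265 kJ gives 5D = 1995, so D = 399 kJ/mol.

D(C-H) ≈ 399 kJ/mol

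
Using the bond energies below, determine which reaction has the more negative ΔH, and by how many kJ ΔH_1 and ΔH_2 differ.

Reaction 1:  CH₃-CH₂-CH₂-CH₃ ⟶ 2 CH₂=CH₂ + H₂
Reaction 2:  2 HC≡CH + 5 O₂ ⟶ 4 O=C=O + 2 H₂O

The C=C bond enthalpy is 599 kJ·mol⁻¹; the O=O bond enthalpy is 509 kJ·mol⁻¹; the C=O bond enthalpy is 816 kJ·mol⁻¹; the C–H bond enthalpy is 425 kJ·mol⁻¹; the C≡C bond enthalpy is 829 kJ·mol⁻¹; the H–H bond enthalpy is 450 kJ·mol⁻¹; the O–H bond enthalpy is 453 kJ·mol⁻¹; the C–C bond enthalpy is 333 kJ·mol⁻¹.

Reaction 2, by 2638 kJ

Reaction 1:
  Bonds broken (reactants):
    C–C: 3 × 333 = 999
    C–H: 10 × 425 = 4250
    Σ(broken) = 5249 kJ
  Bonds formed (products):
    C–H: 8 × 425 = 3400
    C=C: 2 × 599 = 1198
    H–H: 1 × 450 = 450
    Σ(formed) = 5048 kJ
  ΔH_1 = 5249 − 5048 = +201 kJ
Reaction 2:
  Bonds broken (reactants):
    C≡C: 2 × 829 = 1658
    C–H: 4 × 425 = 1700
    O=O: 5 × 509 = 2545
    Σ(broken) = 5903 kJ
  Bonds formed (products):
    C=O: 8 × 816 = 6528
    O–H: 4 × 453 = 1812
    Σ(formed) = 8340 kJ
  ΔH_2 = 5903 − 8340 = −2437 kJ
ΔH_1 − ΔH_2 = +2638 kJ, so reaction 2 has the more negative ΔH; |ΔH_1 − ΔH_2| = 2638 kJ.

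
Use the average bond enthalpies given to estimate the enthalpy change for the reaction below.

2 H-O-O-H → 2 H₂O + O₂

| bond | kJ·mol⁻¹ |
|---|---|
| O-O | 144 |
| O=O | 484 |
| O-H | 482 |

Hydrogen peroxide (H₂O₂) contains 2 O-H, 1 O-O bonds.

ΔH ≈ −196 kJ

Bonds broken (reactants):
  O-H: 4 × 482 = 1928
  O-O: 2 × 144 = 288
  Σ(broken) = 2216 kJ
Bonds formed (products):
  O-H: 4 × 482 = 1928
  O=O: 1 × 484 = 484
  Σ(formed) = 2412 kJ
ΔH = Σ(broken) − Σ(formed) = 2216 − 2412 = −196 kJ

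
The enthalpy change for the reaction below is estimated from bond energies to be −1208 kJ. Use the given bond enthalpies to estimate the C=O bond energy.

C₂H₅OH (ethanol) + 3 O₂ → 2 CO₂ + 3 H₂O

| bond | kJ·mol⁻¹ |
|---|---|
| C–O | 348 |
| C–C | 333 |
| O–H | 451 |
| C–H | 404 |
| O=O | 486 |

D(C=O) ≈ 778 kJ/mol

Let D be the C=O bond energy.
Σ(broken) = 1×333 + 5×404 + 1×348 + 1×451 + 3×486 = 4610
Σ(formed) = 4×D + 6×451 = 2706 + 4D
ΔH = Σ(broken) − Σ(formed) = (4610) − (2706 + 4D) = +1904 − 4D
Setting this equal to −1208 kJ gives 4D = 3112, so D = 778 kJ/mol.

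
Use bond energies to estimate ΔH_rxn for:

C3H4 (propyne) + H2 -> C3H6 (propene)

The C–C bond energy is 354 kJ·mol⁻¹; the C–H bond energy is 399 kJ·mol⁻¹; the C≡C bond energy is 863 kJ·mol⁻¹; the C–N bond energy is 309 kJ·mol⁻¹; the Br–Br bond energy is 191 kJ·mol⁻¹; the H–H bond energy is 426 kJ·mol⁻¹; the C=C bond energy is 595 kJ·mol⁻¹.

ΔH ≈ −104 kJ

Bonds broken (reactants):
  C≡C: 1 × 863 = 863
  C–C: 1 × 354 = 354
  C–H: 4 × 399 = 1596
  H–H: 1 × 426 = 426
  Σ(broken) = 3239 kJ
Bonds formed (products):
  C–C: 1 × 354 = 354
  C–H: 6 × 399 = 2394
  C=C: 1 × 595 = 595
  Σ(formed) = 3343 kJ
ΔH = Σ(broken) − Σ(formed) = 3239 − 3343 = −104 kJ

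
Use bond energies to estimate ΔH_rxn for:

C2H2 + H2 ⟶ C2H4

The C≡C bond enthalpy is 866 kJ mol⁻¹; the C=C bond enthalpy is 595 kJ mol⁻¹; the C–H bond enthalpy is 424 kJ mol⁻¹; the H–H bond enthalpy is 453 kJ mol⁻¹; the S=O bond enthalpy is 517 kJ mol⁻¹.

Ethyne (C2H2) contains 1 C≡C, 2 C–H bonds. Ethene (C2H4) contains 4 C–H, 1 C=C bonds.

Bonds broken (reactants):
  C≡C: 1 × 866 = 866
  C–H: 2 × 424 = 848
  H–H: 1 × 453 = 453
  Σ(broken) = 2167 kJ
Bonds formed (products):
  C–H: 4 × 424 = 1696
  C=C: 1 × 595 = 595
  Σ(formed) = 2291 kJ
ΔH = Σ(broken) − Σ(formed) = 2167 − 2291 = −124 kJ

ΔH ≈ −124 kJ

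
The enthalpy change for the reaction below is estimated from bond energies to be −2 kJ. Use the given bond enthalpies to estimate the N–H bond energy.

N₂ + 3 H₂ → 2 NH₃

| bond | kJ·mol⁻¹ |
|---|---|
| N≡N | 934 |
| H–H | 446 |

Let D be the N–H bond energy.
Σ(broken) = 3×446 + 1×934 = 2272
Σ(formed) = 6×D = 6D
ΔH = Σ(broken) − Σ(formed) = (2272) − (6D) = +2272 − 6D
Setting this equal to −2 kJ gives 6D = 2274, so D = 379 kJ/mol.

D(N–H) ≈ 379 kJ/mol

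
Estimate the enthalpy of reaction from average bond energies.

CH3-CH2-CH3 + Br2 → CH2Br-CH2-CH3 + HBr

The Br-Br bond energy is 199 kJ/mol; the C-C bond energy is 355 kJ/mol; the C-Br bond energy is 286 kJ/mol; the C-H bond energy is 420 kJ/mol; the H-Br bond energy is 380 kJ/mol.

ΔH ≈ −47 kJ

Bonds broken (reactants):
  Br-Br: 1 × 199 = 199
  C-C: 2 × 355 = 710
  C-H: 8 × 420 = 3360
  Σ(broken) = 4269 kJ
Bonds formed (products):
  C-Br: 1 × 286 = 286
  C-C: 2 × 355 = 710
  C-H: 7 × 420 = 2940
  H-Br: 1 × 380 = 380
  Σ(formed) = 4316 kJ
ΔH = Σ(broken) − Σ(formed) = 4269 − 4316 = −47 kJ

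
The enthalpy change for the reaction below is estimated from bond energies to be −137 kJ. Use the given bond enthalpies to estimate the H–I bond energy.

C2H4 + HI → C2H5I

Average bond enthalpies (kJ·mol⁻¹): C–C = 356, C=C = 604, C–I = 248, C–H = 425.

Let D be the H–I bond energy.
Σ(broken) = 4×425 + 1×604 + 1×D = 2304 + D
Σ(formed) = 1×356 + 5×425 + 1×248 = 2729
ΔH = Σ(broken) − Σ(formed) = (2304 + D) − (2729) = −425 + D
Setting this equal to −137 kJ gives D = 288 kJ/mol.

D(H–I) ≈ 288 kJ/mol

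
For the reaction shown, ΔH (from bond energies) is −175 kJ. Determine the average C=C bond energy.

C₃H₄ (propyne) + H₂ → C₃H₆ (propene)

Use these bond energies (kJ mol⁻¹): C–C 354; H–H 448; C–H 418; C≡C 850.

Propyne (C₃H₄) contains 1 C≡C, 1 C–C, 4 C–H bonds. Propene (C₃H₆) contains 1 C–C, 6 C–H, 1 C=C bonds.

D(C=C) ≈ 637 kJ/mol

Let D be the C=C bond energy.
Σ(broken) = 1×850 + 1×354 + 4×418 + 1×448 = 3324
Σ(formed) = 1×354 + 6×418 + 1×D = 2862 + D
ΔH = Σ(broken) − Σ(formed) = (3324) − (2862 + D) = +462 − D
Setting this equal to −175 kJ gives D = 637 kJ/mol.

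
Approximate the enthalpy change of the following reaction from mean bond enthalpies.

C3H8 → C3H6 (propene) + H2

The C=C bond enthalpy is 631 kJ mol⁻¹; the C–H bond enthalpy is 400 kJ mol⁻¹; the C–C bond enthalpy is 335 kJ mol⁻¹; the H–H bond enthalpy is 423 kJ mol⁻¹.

Bonds broken (reactants):
  C–C: 2 × 335 = 670
  C–H: 8 × 400 = 3200
  Σ(broken) = 3870 kJ
Bonds formed (products):
  C–C: 1 × 335 = 335
  C–H: 6 × 400 = 2400
  C=C: 1 × 631 = 631
  H–H: 1 × 423 = 423
  Σ(formed) = 3789 kJ
ΔH = Σ(broken) − Σ(formed) = 3870 − 3789 = +81 kJ

ΔH ≈ +81 kJ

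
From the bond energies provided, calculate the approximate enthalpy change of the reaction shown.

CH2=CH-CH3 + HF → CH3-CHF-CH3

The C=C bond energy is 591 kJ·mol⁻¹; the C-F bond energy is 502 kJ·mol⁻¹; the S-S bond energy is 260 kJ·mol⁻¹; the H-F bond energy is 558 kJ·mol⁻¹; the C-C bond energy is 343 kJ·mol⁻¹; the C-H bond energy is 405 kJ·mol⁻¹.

ΔH ≈ −101 kJ

Bonds broken (reactants):
  C-C: 1 × 343 = 343
  C-H: 6 × 405 = 2430
  C=C: 1 × 591 = 591
  H-F: 1 × 558 = 558
  Σ(broken) = 3922 kJ
Bonds formed (products):
  C-C: 2 × 343 = 686
  C-F: 1 × 502 = 502
  C-H: 7 × 405 = 2835
  Σ(formed) = 4023 kJ
ΔH = Σ(broken) − Σ(formed) = 3922 − 4023 = −101 kJ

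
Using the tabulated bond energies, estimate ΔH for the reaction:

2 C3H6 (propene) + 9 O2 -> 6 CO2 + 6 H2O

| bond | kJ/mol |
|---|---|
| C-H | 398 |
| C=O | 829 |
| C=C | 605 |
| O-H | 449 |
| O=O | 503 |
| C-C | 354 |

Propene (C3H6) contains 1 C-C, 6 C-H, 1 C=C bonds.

ΔH ≈ −4115 kJ

Bonds broken (reactants):
  C-C: 2 × 354 = 708
  C-H: 12 × 398 = 4776
  C=C: 2 × 605 = 1210
  O=O: 9 × 503 = 4527
  Σ(broken) = 11221 kJ
Bonds formed (products):
  C=O: 12 × 829 = 9948
  O-H: 12 × 449 = 5388
  Σ(formed) = 15336 kJ
ΔH = Σ(broken) − Σ(formed) = 11221 − 15336 = −4115 kJ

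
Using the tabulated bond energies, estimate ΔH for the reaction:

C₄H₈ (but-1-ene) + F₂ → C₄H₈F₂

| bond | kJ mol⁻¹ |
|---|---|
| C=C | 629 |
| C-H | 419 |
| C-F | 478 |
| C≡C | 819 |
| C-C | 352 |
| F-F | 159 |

ΔH ≈ −520 kJ

Bonds broken (reactants):
  C-C: 2 × 352 = 704
  C-H: 8 × 419 = 3352
  C=C: 1 × 629 = 629
  F-F: 1 × 159 = 159
  Σ(broken) = 4844 kJ
Bonds formed (products):
  C-C: 3 × 352 = 1056
  C-F: 2 × 478 = 956
  C-H: 8 × 419 = 3352
  Σ(formed) = 5364 kJ
ΔH = Σ(broken) − Σ(formed) = 4844 − 5364 = −520 kJ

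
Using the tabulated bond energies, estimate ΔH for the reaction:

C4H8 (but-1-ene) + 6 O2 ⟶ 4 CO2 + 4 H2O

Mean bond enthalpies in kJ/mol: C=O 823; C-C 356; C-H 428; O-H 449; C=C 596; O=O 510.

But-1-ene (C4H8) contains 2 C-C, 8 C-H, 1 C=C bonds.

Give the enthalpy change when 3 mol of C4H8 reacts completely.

ΔH = −7152 kJ

Bonds broken (reactants):
  C-C: 2 × 356 = 712
  C-H: 8 × 428 = 3424
  C=C: 1 × 596 = 596
  O=O: 6 × 510 = 3060
  Σ(broken) = 7792 kJ
Bonds formed (products):
  C=O: 8 × 823 = 6584
  O-H: 8 × 449 = 3592
  Σ(formed) = 10176 kJ
ΔH = Σ(broken) − Σ(formed) = 7792 − 10176 = −2384 kJ
For 3× the reaction as written: 3 × (−2384) = −7152 kJ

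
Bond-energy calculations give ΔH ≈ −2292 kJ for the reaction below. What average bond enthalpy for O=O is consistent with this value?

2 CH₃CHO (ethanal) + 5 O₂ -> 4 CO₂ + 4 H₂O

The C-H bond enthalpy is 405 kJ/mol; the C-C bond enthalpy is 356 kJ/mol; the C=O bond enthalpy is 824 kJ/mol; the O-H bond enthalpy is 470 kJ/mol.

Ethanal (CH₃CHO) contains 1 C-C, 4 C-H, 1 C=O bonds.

Let D be the O=O bond energy.
Σ(broken) = 2×356 + 8×405 + 2×824 + 5×D = 5600 + 5D
Σ(formed) = 8×824 + 8×470 = 10352
ΔH = Σ(broken) − Σ(formed) = (5600 + 5D) − (10352) = −4752 + 5D
Setting this equal to −2292 kJ gives 5D = 2460, so D = 492 kJ/mol.

D(O=O) ≈ 492 kJ/mol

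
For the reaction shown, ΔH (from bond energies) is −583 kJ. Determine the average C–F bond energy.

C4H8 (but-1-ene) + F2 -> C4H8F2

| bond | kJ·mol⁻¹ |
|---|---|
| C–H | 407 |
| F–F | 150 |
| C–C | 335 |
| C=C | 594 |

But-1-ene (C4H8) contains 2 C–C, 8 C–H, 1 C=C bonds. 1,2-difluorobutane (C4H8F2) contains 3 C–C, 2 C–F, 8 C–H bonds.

D(C–F) ≈ 496 kJ/mol

Let D be the C–F bond energy.
Σ(broken) = 2×335 + 8×407 + 1×594 + 1×150 = 4670
Σ(formed) = 3×335 + 2×D + 8×407 = 4261 + 2D
ΔH = Σ(broken) − Σ(formed) = (4670) − (4261 + 2D) = +409 − 2D
Setting this equal to −583 kJ gives 2D = 992, so D = 496 kJ/mol.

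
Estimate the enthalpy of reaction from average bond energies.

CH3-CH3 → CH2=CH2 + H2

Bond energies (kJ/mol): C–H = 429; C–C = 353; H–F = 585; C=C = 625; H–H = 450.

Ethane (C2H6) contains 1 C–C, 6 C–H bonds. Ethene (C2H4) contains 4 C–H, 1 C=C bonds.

ΔH ≈ +136 kJ

Bonds broken (reactants):
  C–C: 1 × 353 = 353
  C–H: 6 × 429 = 2574
  Σ(broken) = 2927 kJ
Bonds formed (products):
  C–H: 4 × 429 = 1716
  C=C: 1 × 625 = 625
  H–H: 1 × 450 = 450
  Σ(formed) = 2791 kJ
ΔH = Σ(broken) − Σ(formed) = 2927 − 2791 = +136 kJ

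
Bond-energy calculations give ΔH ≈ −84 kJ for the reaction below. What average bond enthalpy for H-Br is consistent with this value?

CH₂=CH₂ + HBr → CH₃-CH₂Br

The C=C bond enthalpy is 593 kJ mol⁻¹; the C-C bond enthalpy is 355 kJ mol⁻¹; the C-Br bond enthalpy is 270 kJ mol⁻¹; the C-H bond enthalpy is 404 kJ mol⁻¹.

Let D be the H-Br bond energy.
Σ(broken) = 4×404 + 1×593 + 1×D = 2209 + D
Σ(formed) = 1×270 + 1×355 + 5×404 = 2645
ΔH = Σ(broken) − Σ(formed) = (2209 + D) − (2645) = −436 + D
Setting this equal to −84 kJ gives D = 352 kJ/mol.

D(H-Br) ≈ 352 kJ/mol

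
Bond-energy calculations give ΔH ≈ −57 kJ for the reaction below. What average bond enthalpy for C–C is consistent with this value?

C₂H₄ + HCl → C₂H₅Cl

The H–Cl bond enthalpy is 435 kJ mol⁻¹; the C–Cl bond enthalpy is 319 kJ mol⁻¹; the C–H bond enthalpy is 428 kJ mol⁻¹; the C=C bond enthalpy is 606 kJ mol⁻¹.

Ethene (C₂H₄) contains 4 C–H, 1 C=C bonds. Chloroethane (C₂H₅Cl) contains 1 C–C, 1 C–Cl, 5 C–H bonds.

D(C–C) ≈ 351 kJ/mol

Let D be the C–C bond energy.
Σ(broken) = 4×428 + 1×606 + 1×435 = 2753
Σ(formed) = 1×D + 1×319 + 5×428 = 2459 + D
ΔH = Σ(broken) − Σ(formed) = (2753) − (2459 + D) = +294 − D
Setting this equal to −57 kJ gives D = 351 kJ/mol.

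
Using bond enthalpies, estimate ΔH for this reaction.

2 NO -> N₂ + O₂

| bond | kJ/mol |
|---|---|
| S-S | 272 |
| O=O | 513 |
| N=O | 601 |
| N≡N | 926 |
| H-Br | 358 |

Bonds broken (reactants):
  N=O: 2 × 601 = 1202
  Σ(broken) = 1202 kJ
Bonds formed (products):
  N≡N: 1 × 926 = 926
  O=O: 1 × 513 = 513
  Σ(formed) = 1439 kJ
ΔH = Σ(broken) − Σ(formed) = 1202 − 1439 = −237 kJ

ΔH ≈ −237 kJ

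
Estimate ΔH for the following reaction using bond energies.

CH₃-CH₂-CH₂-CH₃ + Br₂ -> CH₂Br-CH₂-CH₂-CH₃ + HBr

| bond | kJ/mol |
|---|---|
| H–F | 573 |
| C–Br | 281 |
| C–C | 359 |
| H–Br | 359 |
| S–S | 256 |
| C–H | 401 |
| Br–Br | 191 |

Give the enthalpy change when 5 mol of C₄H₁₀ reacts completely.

ΔH = −240 kJ

Bonds broken (reactants):
  Br–Br: 1 × 191 = 191
  C–C: 3 × 359 = 1077
  C–H: 10 × 401 = 4010
  Σ(broken) = 5278 kJ
Bonds formed (products):
  C–Br: 1 × 281 = 281
  C–C: 3 × 359 = 1077
  C–H: 9 × 401 = 3609
  H–Br: 1 × 359 = 359
  Σ(formed) = 5326 kJ
ΔH = Σ(broken) − Σ(formed) = 5278 − 5326 = −48 kJ
For 5× the reaction as written: 5 × (−48) = −240 kJ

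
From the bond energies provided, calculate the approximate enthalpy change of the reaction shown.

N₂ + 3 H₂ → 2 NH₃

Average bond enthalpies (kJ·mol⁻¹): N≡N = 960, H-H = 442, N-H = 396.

Bonds broken (reactants):
  H-H: 3 × 442 = 1326
  N≡N: 1 × 960 = 960
  Σ(broken) = 2286 kJ
Bonds formed (products):
  N-H: 6 × 396 = 2376
  Σ(formed) = 2376 kJ
ΔH = Σ(broken) − Σ(formed) = 2286 − 2376 = −90 kJ

ΔH ≈ −90 kJ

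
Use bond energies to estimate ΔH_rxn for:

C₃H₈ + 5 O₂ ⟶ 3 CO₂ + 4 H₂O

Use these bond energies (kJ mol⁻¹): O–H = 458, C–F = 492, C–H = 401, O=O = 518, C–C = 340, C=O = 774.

Bonds broken (reactants):
  C–C: 2 × 340 = 680
  C–H: 8 × 401 = 3208
  O=O: 5 × 518 = 2590
  Σ(broken) = 6478 kJ
Bonds formed (products):
  C=O: 6 × 774 = 4644
  O–H: 8 × 458 = 3664
  Σ(formed) = 8308 kJ
ΔH = Σ(broken) − Σ(formed) = 6478 − 8308 = −1830 kJ

ΔH ≈ −1830 kJ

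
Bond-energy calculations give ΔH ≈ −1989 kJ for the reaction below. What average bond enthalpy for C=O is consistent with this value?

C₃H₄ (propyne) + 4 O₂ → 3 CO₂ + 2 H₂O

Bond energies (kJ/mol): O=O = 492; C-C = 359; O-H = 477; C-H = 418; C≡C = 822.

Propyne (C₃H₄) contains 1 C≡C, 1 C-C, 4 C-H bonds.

D(C=O) ≈ 817 kJ/mol

Let D be the C=O bond energy.
Σ(broken) = 1×822 + 1×359 + 4×418 + 4×492 = 4821
Σ(formed) = 6×D + 4×477 = 1908 + 6D
ΔH = Σ(broken) − Σ(formed) = (4821) − (1908 + 6D) = +2913 − 6D
Setting this equal to −1989 kJ gives 6D = 4902, so D = 817 kJ/mol.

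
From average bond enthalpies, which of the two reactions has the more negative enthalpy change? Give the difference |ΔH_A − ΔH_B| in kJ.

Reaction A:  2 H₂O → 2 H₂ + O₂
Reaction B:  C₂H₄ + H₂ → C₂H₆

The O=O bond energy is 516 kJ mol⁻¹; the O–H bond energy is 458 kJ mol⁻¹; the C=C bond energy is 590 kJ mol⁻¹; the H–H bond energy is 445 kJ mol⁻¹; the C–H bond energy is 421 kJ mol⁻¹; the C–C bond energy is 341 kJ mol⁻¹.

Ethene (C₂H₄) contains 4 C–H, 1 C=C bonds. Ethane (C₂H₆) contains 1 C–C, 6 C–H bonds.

Reaction A:
  Bonds broken (reactants):
    O–H: 4 × 458 = 1832
    Σ(broken) = 1832 kJ
  Bonds formed (products):
    H–H: 2 × 445 = 890
    O=O: 1 × 516 = 516
    Σ(formed) = 1406 kJ
  ΔH_A = 1832 − 1406 = +426 kJ
Reaction B:
  Bonds broken (reactants):
    C–H: 4 × 421 = 1684
    C=C: 1 × 590 = 590
    H–H: 1 × 445 = 445
    Σ(broken) = 2719 kJ
  Bonds formed (products):
    C–C: 1 × 341 = 341
    C–H: 6 × 421 = 2526
    Σ(formed) = 2867 kJ
  ΔH_B = 2719 − 2867 = −148 kJ
ΔH_A − ΔH_B = +574 kJ, so reaction B has the more negative ΔH; |ΔH_A − ΔH_B| = 574 kJ.

Reaction B, by 574 kJ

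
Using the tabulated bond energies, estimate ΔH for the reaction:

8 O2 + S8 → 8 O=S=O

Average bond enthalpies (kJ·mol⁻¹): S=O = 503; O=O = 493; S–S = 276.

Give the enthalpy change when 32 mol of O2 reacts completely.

ΔH = −7584 kJ

Bonds broken (reactants):
  O=O: 8 × 493 = 3944
  S–S: 8 × 276 = 2208
  Σ(broken) = 6152 kJ
Bonds formed (products):
  S=O: 16 × 503 = 8048
  Σ(formed) = 8048 kJ
ΔH = Σ(broken) − Σ(formed) = 6152 − 8048 = −1896 kJ
For 4× the reaction as written: 4 × (−1896) = −7584 kJ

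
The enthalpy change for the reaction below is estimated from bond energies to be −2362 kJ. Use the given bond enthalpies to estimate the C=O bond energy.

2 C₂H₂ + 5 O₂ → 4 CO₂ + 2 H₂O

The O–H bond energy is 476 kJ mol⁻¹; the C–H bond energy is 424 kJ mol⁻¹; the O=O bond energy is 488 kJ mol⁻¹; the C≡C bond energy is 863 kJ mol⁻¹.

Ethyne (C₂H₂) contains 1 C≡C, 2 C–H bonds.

Let D be the C=O bond energy.
Σ(broken) = 2×863 + 4×424 + 5×488 = 5862
Σ(formed) = 8×D + 4×476 = 1904 + 8D
ΔH = Σ(broken) − Σ(formed) = (5862) − (1904 + 8D) = +3958 − 8D
Setting this equal to −2362 kJ gives 8D = 6320, so D = 790 kJ/mol.

D(C=O) ≈ 790 kJ/mol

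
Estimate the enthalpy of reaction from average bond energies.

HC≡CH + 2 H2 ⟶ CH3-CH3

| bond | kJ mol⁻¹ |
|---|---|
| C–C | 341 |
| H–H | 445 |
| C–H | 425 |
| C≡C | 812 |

Bonds broken (reactants):
  C≡C: 1 × 812 = 812
  C–H: 2 × 425 = 850
  H–H: 2 × 445 = 890
  Σ(broken) = 2552 kJ
Bonds formed (products):
  C–C: 1 × 341 = 341
  C–H: 6 × 425 = 2550
  Σ(formed) = 2891 kJ
ΔH = Σ(broken) − Σ(formed) = 2552 − 2891 = −339 kJ

ΔH ≈ −339 kJ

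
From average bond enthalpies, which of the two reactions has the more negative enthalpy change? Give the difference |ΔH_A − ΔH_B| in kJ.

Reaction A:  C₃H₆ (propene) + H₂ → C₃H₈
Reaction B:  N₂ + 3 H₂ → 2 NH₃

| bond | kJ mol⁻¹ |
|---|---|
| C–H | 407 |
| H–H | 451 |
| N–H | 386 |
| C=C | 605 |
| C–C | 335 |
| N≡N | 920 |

Reaction A, by 50 kJ

Reaction A:
  Bonds broken (reactants):
    C–C: 1 × 335 = 335
    C–H: 6 × 407 = 2442
    C=C: 1 × 605 = 605
    H–H: 1 × 451 = 451
    Σ(broken) = 3833 kJ
  Bonds formed (products):
    C–C: 2 × 335 = 670
    C–H: 8 × 407 = 3256
    Σ(formed) = 3926 kJ
  ΔH_A = 3833 − 3926 = −93 kJ
Reaction B:
  Bonds broken (reactants):
    H–H: 3 × 451 = 1353
    N≡N: 1 × 920 = 920
    Σ(broken) = 2273 kJ
  Bonds formed (products):
    N–H: 6 × 386 = 2316
    Σ(formed) = 2316 kJ
  ΔH_B = 2273 − 2316 = −43 kJ
ΔH_A − ΔH_B = −50 kJ, so reaction A has the more negative ΔH; |ΔH_A − ΔH_B| = 50 kJ.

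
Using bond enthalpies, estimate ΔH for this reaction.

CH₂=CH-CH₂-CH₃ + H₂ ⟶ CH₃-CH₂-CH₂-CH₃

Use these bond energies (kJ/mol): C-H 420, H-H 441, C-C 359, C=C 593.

Bonds broken (reactants):
  C-C: 2 × 359 = 718
  C-H: 8 × 420 = 3360
  C=C: 1 × 593 = 593
  H-H: 1 × 441 = 441
  Σ(broken) = 5112 kJ
Bonds formed (products):
  C-C: 3 × 359 = 1077
  C-H: 10 × 420 = 4200
  Σ(formed) = 5277 kJ
ΔH = Σ(broken) − Σ(formed) = 5112 − 5277 = −165 kJ

ΔH ≈ −165 kJ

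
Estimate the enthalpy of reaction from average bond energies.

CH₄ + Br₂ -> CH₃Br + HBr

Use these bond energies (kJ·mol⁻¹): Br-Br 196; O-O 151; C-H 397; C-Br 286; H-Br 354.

ΔH ≈ −47 kJ

Bonds broken (reactants):
  Br-Br: 1 × 196 = 196
  C-H: 4 × 397 = 1588
  Σ(broken) = 1784 kJ
Bonds formed (products):
  C-Br: 1 × 286 = 286
  C-H: 3 × 397 = 1191
  H-Br: 1 × 354 = 354
  Σ(formed) = 1831 kJ
ΔH = Σ(broken) − Σ(formed) = 1784 − 1831 = −47 kJ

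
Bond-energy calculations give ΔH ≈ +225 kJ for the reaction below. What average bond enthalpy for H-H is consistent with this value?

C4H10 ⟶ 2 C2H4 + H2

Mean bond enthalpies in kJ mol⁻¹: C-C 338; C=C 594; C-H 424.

D(H-H) ≈ 449 kJ/mol

Let D be the H-H bond energy.
Σ(broken) = 3×338 + 10×424 = 5254
Σ(formed) = 8×424 + 2×594 + 1×D = 4580 + D
ΔH = Σ(broken) − Σ(formed) = (5254) − (4580 + D) = +674 − D
Setting this equal to +225 kJ gives D = 449 kJ/mol.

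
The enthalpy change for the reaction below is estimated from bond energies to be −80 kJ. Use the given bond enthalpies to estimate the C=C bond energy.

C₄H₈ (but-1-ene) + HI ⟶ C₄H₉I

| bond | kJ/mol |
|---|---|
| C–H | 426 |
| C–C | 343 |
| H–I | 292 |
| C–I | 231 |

Let D be the C=C bond energy.
Σ(broken) = 2×343 + 8×426 + 1×D + 1×292 = 4386 + D
Σ(formed) = 3×343 + 9×426 + 1×231 = 5094
ΔH = Σ(broken) − Σ(formed) = (4386 + D) − (5094) = −708 + D
Setting this equal to −80 kJ gives D = 628 kJ/mol.

D(C=C) ≈ 628 kJ/mol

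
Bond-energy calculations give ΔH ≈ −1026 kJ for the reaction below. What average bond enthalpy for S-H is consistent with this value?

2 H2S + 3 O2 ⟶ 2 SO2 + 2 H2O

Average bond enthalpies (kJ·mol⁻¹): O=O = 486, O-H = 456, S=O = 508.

Let D be the S-H bond energy.
Σ(broken) = 3×486 + 4×D = 1458 + 4D
Σ(formed) = 4×456 + 4×508 = 3856
ΔH = Σ(broken) − Σ(formed) = (1458 + 4D) − (3856) = −2398 + 4D
Setting this equal to −1026 kJ gives 4D = 1372, so D = 343 kJ/mol.

D(S-H) ≈ 343 kJ/mol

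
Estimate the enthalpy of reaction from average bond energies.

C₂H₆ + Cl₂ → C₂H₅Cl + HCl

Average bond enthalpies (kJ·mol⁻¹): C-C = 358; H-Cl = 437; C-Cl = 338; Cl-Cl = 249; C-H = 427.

Bonds broken (reactants):
  C-C: 1 × 358 = 358
  C-H: 6 × 427 = 2562
  Cl-Cl: 1 × 249 = 249
  Σ(broken) = 3169 kJ
Bonds formed (products):
  C-C: 1 × 358 = 358
  C-Cl: 1 × 338 = 338
  C-H: 5 × 427 = 2135
  H-Cl: 1 × 437 = 437
  Σ(formed) = 3268 kJ
ΔH = Σ(broken) − Σ(formed) = 3169 − 3268 = −99 kJ

ΔH ≈ −99 kJ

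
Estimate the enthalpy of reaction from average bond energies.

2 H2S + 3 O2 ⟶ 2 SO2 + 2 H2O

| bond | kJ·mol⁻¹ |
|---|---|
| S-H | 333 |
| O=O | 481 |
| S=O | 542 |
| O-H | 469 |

ΔH ≈ −1269 kJ

Bonds broken (reactants):
  O=O: 3 × 481 = 1443
  S-H: 4 × 333 = 1332
  Σ(broken) = 2775 kJ
Bonds formed (products):
  O-H: 4 × 469 = 1876
  S=O: 4 × 542 = 2168
  Σ(formed) = 4044 kJ
ΔH = Σ(broken) − Σ(formed) = 2775 − 4044 = −1269 kJ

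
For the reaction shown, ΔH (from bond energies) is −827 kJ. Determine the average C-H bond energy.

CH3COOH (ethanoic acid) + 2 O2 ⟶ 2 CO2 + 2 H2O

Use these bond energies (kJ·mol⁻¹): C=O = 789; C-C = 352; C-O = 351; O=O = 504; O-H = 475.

Let D be the C-H bond energy.
Σ(broken) = 1×352 + 3×D + 1×351 + 1×789 + 1×475 + 2×504 = 2975 + 3D
Σ(formed) = 4×789 + 4×475 = 5056
ΔH = Σ(broken) − Σ(formed) = (2975 + 3D) − (5056) = −2081 + 3D
Setting this equal to −827 kJ gives 3D = 1254, so D = 418 kJ/mol.

D(C-H) ≈ 418 kJ/mol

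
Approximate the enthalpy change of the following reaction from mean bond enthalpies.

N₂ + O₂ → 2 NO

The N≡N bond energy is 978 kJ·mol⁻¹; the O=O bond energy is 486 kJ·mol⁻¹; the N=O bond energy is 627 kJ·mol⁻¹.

Bonds broken (reactants):
  N≡N: 1 × 978 = 978
  O=O: 1 × 486 = 486
  Σ(broken) = 1464 kJ
Bonds formed (products):
  N=O: 2 × 627 = 1254
  Σ(formed) = 1254 kJ
ΔH = Σ(broken) − Σ(formed) = 1464 − 1254 = +210 kJ

ΔH ≈ +210 kJ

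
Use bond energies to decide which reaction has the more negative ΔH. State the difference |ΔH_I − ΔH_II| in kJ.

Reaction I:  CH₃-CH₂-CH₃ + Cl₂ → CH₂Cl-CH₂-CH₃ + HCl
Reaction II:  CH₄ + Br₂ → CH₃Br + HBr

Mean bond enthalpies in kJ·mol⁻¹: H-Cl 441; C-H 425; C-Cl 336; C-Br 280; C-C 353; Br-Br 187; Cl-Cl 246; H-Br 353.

Reaction I, by 85 kJ

Reaction I:
  Bonds broken (reactants):
    C-C: 2 × 353 = 706
    C-H: 8 × 425 = 3400
    Cl-Cl: 1 × 246 = 246
    Σ(broken) = 4352 kJ
  Bonds formed (products):
    C-C: 2 × 353 = 706
    C-Cl: 1 × 336 = 336
    C-H: 7 × 425 = 2975
    H-Cl: 1 × 441 = 441
    Σ(formed) = 4458 kJ
  ΔH_I = 4352 − 4458 = −106 kJ
Reaction II:
  Bonds broken (reactants):
    Br-Br: 1 × 187 = 187
    C-H: 4 × 425 = 1700
    Σ(broken) = 1887 kJ
  Bonds formed (products):
    C-Br: 1 × 280 = 280
    C-H: 3 × 425 = 1275
    H-Br: 1 × 353 = 353
    Σ(formed) = 1908 kJ
  ΔH_II = 1887 − 1908 = −21 kJ
ΔH_I − ΔH_II = −85 kJ, so reaction I has the more negative ΔH; |ΔH_I − ΔH_II| = 85 kJ.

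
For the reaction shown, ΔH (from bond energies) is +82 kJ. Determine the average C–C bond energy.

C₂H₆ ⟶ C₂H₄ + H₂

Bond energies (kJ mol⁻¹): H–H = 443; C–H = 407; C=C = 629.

Let D be the C–C bond energy.
Σ(broken) = 1×D + 6×407 = 2442 + D
Σ(formed) = 4×407 + 1×629 + 1×443 = 2700
ΔH = Σ(broken) − Σ(formed) = (2442 + D) − (2700) = −258 + D
Setting this equal to +82 kJ gives D = 340 kJ/mol.

D(C–C) ≈ 340 kJ/mol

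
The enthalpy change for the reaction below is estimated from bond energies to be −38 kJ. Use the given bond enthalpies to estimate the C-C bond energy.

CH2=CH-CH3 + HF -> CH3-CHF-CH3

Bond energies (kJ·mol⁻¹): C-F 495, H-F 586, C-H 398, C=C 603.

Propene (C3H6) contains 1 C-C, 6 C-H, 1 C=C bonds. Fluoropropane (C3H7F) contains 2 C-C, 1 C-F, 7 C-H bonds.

Let D be the C-C bond energy.
Σ(broken) = 1×D + 6×398 + 1×603 + 1×586 = 3577 + D
Σ(formed) = 2×D + 1×495 + 7×398 = 3281 + 2D
ΔH = Σ(broken) − Σ(formed) = (3577 + D) − (3281 + 2D) = +296 − D
Setting this equal to −38 kJ gives D = 334 kJ/mol.

D(C-C) ≈ 334 kJ/mol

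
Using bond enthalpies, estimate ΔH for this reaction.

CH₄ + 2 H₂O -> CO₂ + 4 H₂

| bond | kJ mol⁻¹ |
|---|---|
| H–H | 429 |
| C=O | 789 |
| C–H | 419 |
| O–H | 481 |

ΔH ≈ +306 kJ

Bonds broken (reactants):
  C–H: 4 × 419 = 1676
  O–H: 4 × 481 = 1924
  Σ(broken) = 3600 kJ
Bonds formed (products):
  C=O: 2 × 789 = 1578
  H–H: 4 × 429 = 1716
  Σ(formed) = 3294 kJ
ΔH = Σ(broken) − Σ(formed) = 3600 − 3294 = +306 kJ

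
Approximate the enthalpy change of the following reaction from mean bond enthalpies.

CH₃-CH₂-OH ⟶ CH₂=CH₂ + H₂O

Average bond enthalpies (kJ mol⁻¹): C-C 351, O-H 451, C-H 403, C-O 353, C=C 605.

Bonds broken (reactants):
  C-C: 1 × 351 = 351
  C-H: 5 × 403 = 2015
  C-O: 1 × 353 = 353
  O-H: 1 × 451 = 451
  Σ(broken) = 3170 kJ
Bonds formed (products):
  C-H: 4 × 403 = 1612
  C=C: 1 × 605 = 605
  O-H: 2 × 451 = 902
  Σ(formed) = 3119 kJ
ΔH = Σ(broken) − Σ(formed) = 3170 − 3119 = +51 kJ

ΔH ≈ +51 kJ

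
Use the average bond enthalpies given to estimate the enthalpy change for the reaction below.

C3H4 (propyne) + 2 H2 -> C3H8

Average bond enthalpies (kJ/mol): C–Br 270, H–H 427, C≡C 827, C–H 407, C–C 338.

ΔH ≈ −285 kJ

Bonds broken (reactants):
  C≡C: 1 × 827 = 827
  C–C: 1 × 338 = 338
  C–H: 4 × 407 = 1628
  H–H: 2 × 427 = 854
  Σ(broken) = 3647 kJ
Bonds formed (products):
  C–C: 2 × 338 = 676
  C–H: 8 × 407 = 3256
  Σ(formed) = 3932 kJ
ΔH = Σ(broken) − Σ(formed) = 3647 − 3932 = −285 kJ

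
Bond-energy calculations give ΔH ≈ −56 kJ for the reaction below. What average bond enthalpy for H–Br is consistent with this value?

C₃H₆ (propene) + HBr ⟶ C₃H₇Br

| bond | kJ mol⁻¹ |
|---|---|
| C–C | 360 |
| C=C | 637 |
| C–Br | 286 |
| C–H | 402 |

D(H–Br) ≈ 355 kJ/mol

Let D be the H–Br bond energy.
Σ(broken) = 1×360 + 6×402 + 1×637 + 1×D = 3409 + D
Σ(formed) = 1×286 + 2×360 + 7×402 = 3820
ΔH = Σ(broken) − Σ(formed) = (3409 + D) − (3820) = −411 + D
Setting this equal to −56 kJ gives D = 355 kJ/mol.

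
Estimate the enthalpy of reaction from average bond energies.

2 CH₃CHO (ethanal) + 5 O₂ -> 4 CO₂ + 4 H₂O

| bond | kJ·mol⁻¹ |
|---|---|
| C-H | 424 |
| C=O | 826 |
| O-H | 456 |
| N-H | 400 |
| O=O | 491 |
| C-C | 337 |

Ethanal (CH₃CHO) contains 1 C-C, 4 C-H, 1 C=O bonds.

ΔH ≈ −2083 kJ

Bonds broken (reactants):
  C-C: 2 × 337 = 674
  C-H: 8 × 424 = 3392
  C=O: 2 × 826 = 1652
  O=O: 5 × 491 = 2455
  Σ(broken) = 8173 kJ
Bonds formed (products):
  C=O: 8 × 826 = 6608
  O-H: 8 × 456 = 3648
  Σ(formed) = 10256 kJ
ΔH = Σ(broken) − Σ(formed) = 8173 − 10256 = −2083 kJ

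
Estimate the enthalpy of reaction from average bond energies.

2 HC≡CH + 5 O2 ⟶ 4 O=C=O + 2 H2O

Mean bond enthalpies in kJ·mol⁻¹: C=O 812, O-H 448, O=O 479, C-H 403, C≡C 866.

Bonds broken (reactants):
  C≡C: 2 × 866 = 1732
  C-H: 4 × 403 = 1612
  O=O: 5 × 479 = 2395
  Σ(broken) = 5739 kJ
Bonds formed (products):
  C=O: 8 × 812 = 6496
  O-H: 4 × 448 = 1792
  Σ(formed) = 8288 kJ
ΔH = Σ(broken) − Σ(formed) = 5739 − 8288 = −2549 kJ

ΔH ≈ −2549 kJ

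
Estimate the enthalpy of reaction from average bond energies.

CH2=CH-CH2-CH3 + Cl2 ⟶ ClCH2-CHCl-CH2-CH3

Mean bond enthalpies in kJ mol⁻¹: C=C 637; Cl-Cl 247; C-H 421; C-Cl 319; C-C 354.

Bonds broken (reactants):
  C-C: 2 × 354 = 708
  C-H: 8 × 421 = 3368
  C=C: 1 × 637 = 637
  Cl-Cl: 1 × 247 = 247
  Σ(broken) = 4960 kJ
Bonds formed (products):
  C-C: 3 × 354 = 1062
  C-Cl: 2 × 319 = 638
  C-H: 8 × 421 = 3368
  Σ(formed) = 5068 kJ
ΔH = Σ(broken) − Σ(formed) = 4960 − 5068 = −108 kJ

ΔH ≈ −108 kJ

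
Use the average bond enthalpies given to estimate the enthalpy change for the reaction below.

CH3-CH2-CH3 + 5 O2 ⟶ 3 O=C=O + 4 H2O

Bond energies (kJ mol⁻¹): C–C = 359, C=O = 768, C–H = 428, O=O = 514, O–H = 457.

Bonds broken (reactants):
  C–C: 2 × 359 = 718
  C–H: 8 × 428 = 3424
  O=O: 5 × 514 = 2570
  Σ(broken) = 6712 kJ
Bonds formed (products):
  C=O: 6 × 768 = 4608
  O–H: 8 × 457 = 3656
  Σ(formed) = 8264 kJ
ΔH = Σ(broken) − Σ(formed) = 6712 − 8264 = −1552 kJ

ΔH ≈ −1552 kJ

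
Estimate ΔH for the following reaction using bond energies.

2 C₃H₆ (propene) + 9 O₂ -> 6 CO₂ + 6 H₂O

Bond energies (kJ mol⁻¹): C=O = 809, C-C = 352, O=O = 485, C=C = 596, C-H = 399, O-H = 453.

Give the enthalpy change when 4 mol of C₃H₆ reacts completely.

Bonds broken (reactants):
  C-C: 2 × 352 = 704
  C-H: 12 × 399 = 4788
  C=C: 2 × 596 = 1192
  O=O: 9 × 485 = 4365
  Σ(broken) = 11049 kJ
Bonds formed (products):
  C=O: 12 × 809 = 9708
  O-H: 12 × 453 = 5436
  Σ(formed) = 15144 kJ
ΔH = Σ(broken) − Σ(formed) = 11049 − 15144 = −4095 kJ
For 2× the reaction as written: 2 × (−4095) = −8190 kJ

ΔH = −8190 kJ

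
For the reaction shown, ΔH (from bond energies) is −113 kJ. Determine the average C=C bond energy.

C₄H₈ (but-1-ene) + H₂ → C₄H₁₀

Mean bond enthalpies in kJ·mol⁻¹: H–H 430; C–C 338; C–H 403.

D(C=C) ≈ 601 kJ/mol

Let D be the C=C bond energy.
Σ(broken) = 2×338 + 8×403 + 1×D + 1×430 = 4330 + D
Σ(formed) = 3×338 + 10×403 = 5044
ΔH = Σ(broken) − Σ(formed) = (4330 + D) − (5044) = −714 + D
Setting this equal to −113 kJ gives D = 601 kJ/mol.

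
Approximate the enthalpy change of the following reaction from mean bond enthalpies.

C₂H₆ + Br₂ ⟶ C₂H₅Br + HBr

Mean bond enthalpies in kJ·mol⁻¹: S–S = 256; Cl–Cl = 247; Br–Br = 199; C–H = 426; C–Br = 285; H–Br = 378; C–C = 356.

Bonds broken (reactants):
  Br–Br: 1 × 199 = 199
  C–C: 1 × 356 = 356
  C–H: 6 × 426 = 2556
  Σ(broken) = 3111 kJ
Bonds formed (products):
  C–Br: 1 × 285 = 285
  C–C: 1 × 356 = 356
  C–H: 5 × 426 = 2130
  H–Br: 1 × 378 = 378
  Σ(formed) = 3149 kJ
ΔH = Σ(broken) − Σ(formed) = 3111 − 3149 = −38 kJ

ΔH ≈ −38 kJ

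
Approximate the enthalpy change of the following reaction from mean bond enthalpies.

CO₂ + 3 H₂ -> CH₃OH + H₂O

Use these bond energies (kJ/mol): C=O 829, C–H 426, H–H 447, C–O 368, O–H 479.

Bonds broken (reactants):
  C=O: 2 × 829 = 1658
  H–H: 3 × 447 = 1341
  Σ(broken) = 2999 kJ
Bonds formed (products):
  C–H: 3 × 426 = 1278
  C–O: 1 × 368 = 368
  O–H: 3 × 479 = 1437
  Σ(formed) = 3083 kJ
ΔH = Σ(broken) − Σ(formed) = 2999 − 3083 = −84 kJ

ΔH ≈ −84 kJ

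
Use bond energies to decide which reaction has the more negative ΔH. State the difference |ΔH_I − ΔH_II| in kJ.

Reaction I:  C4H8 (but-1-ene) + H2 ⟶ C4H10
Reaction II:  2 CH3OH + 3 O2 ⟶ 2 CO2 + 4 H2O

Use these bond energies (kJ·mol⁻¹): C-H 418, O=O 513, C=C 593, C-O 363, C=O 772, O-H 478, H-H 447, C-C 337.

Reaction I:
  Bonds broken (reactants):
    C-C: 2 × 337 = 674
    C-H: 8 × 418 = 3344
    C=C: 1 × 593 = 593
    H-H: 1 × 447 = 447
    Σ(broken) = 5058 kJ
  Bonds formed (products):
    C-C: 3 × 337 = 1011
    C-H: 10 × 418 = 4180
    Σ(formed) = 5191 kJ
  ΔH_I = 5058 − 5191 = −133 kJ
Reaction II:
  Bonds broken (reactants):
    C-H: 6 × 418 = 2508
    C-O: 2 × 363 = 726
    O-H: 2 × 478 = 956
    O=O: 3 × 513 = 1539
    Σ(broken) = 5729 kJ
  Bonds formed (products):
    C=O: 4 × 772 = 3088
    O-H: 8 × 478 = 3824
    Σ(formed) = 6912 kJ
  ΔH_II = 5729 − 6912 = −1183 kJ
ΔH_I − ΔH_II = +1050 kJ, so reaction II has the more negative ΔH; |ΔH_I − ΔH_II| = 1050 kJ.

Reaction II, by 1050 kJ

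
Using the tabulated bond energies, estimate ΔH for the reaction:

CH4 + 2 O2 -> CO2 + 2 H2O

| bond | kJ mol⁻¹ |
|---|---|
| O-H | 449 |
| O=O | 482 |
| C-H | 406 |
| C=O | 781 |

Bonds broken (reactants):
  C-H: 4 × 406 = 1624
  O=O: 2 × 482 = 964
  Σ(broken) = 2588 kJ
Bonds formed (products):
  C=O: 2 × 781 = 1562
  O-H: 4 × 449 = 1796
  Σ(formed) = 3358 kJ
ΔH = Σ(broken) − Σ(formed) = 2588 − 3358 = −770 kJ

ΔH ≈ −770 kJ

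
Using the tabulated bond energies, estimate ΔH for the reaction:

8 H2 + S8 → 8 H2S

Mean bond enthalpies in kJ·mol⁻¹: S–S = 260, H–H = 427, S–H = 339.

Bonds broken (reactants):
  H–H: 8 × 427 = 3416
  S–S: 8 × 260 = 2080
  Σ(broken) = 5496 kJ
Bonds formed (products):
  S–H: 16 × 339 = 5424
  Σ(formed) = 5424 kJ
ΔH = Σ(broken) − Σ(formed) = 5496 − 5424 = +72 kJ

ΔH ≈ +72 kJ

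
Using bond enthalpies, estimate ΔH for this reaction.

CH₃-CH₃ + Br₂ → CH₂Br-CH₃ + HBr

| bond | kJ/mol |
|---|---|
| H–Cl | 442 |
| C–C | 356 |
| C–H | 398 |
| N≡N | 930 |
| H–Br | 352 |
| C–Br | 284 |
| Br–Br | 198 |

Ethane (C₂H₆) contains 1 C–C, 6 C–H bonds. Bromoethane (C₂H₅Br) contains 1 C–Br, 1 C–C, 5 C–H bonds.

ΔH ≈ −40 kJ

Bonds broken (reactants):
  Br–Br: 1 × 198 = 198
  C–C: 1 × 356 = 356
  C–H: 6 × 398 = 2388
  Σ(broken) = 2942 kJ
Bonds formed (products):
  C–Br: 1 × 284 = 284
  C–C: 1 × 356 = 356
  C–H: 5 × 398 = 1990
  H–Br: 1 × 352 = 352
  Σ(formed) = 2982 kJ
ΔH = Σ(broken) − Σ(formed) = 2942 − 2982 = −40 kJ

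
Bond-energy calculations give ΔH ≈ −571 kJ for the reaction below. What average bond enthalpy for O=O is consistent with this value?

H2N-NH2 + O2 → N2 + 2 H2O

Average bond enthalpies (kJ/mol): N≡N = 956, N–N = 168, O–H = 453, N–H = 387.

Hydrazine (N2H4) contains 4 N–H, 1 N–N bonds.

Let D be the O=O bond energy.
Σ(broken) = 4×387 + 1×168 + 1×D = 1716 + D
Σ(formed) = 1×956 + 4×453 = 2768
ΔH = Σ(broken) − Σ(formed) = (1716 + D) − (2768) = −1052 + D
Setting this equal to −571 kJ gives D = 481 kJ/mol.

D(O=O) ≈ 481 kJ/mol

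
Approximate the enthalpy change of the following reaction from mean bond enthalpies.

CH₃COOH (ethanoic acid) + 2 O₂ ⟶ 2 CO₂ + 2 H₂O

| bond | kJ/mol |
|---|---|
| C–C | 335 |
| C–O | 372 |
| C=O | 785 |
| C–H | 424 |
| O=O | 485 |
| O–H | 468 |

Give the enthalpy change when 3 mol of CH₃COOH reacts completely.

ΔH = −2430 kJ

Bonds broken (reactants):
  C–C: 1 × 335 = 335
  C–H: 3 × 424 = 1272
  C–O: 1 × 372 = 372
  C=O: 1 × 785 = 785
  O–H: 1 × 468 = 468
  O=O: 2 × 485 = 970
  Σ(broken) = 4202 kJ
Bonds formed (products):
  C=O: 4 × 785 = 3140
  O–H: 4 × 468 = 1872
  Σ(formed) = 5012 kJ
ΔH = Σ(broken) − Σ(formed) = 4202 − 5012 = −810 kJ
For 3× the reaction as written: 3 × (−810) = −2430 kJ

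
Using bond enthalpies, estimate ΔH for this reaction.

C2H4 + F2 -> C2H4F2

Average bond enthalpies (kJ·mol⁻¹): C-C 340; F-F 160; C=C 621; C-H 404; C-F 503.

Bonds broken (reactants):
  C-H: 4 × 404 = 1616
  C=C: 1 × 621 = 621
  F-F: 1 × 160 = 160
  Σ(broken) = 2397 kJ
Bonds formed (products):
  C-C: 1 × 340 = 340
  C-F: 2 × 503 = 1006
  C-H: 4 × 404 = 1616
  Σ(formed) = 2962 kJ
ΔH = Σ(broken) − Σ(formed) = 2397 − 2962 = −565 kJ

ΔH ≈ −565 kJ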